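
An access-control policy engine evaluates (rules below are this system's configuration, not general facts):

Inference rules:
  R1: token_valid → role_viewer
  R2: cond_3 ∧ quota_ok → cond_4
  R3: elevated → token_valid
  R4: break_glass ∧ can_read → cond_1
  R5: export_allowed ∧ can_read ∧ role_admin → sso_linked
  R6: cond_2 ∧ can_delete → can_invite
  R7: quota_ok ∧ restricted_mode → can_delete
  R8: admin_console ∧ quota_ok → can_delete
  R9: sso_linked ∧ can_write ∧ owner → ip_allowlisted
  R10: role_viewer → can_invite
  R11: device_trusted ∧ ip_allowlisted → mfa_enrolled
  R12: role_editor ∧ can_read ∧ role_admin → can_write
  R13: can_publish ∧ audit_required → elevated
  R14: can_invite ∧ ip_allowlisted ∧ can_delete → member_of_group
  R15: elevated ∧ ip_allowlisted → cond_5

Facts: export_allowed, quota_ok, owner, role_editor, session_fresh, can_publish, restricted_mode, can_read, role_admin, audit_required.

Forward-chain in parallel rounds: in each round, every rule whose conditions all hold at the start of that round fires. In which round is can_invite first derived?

Round 1: R5 [export_allowed ∧ can_read ∧ role_admin → sso_linked]; R7 [quota_ok ∧ restricted_mode → can_delete]; R12 [role_editor ∧ can_read ∧ role_admin → can_write]; R13 [can_publish ∧ audit_required → elevated]. New: sso_linked, can_delete, can_write, elevated.
Round 2: R3 [elevated → token_valid]; R9 [sso_linked ∧ can_write ∧ owner → ip_allowlisted]. New: token_valid, ip_allowlisted.
Round 3: R1 [token_valid → role_viewer]; R15 [elevated ∧ ip_allowlisted → cond_5]. New: role_viewer, cond_5.
Round 4: R10 [role_viewer → can_invite]. New: can_invite.
can_invite first appears in round 4.

4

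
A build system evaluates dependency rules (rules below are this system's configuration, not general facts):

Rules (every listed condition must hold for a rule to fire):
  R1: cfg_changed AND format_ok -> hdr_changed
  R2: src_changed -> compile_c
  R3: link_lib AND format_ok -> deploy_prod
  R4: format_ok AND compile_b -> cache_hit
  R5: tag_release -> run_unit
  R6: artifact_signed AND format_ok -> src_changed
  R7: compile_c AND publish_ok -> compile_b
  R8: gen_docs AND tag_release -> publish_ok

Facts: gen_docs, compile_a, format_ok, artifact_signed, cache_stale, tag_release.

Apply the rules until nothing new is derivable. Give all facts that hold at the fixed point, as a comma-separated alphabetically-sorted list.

Round 1 — R5, R6, R8, derive run_unit, src_changed, publish_ok.
Round 2 — R2, derive compile_c.
Round 3 — R7, derive compile_b.
Round 4 — R4, derive cache_hit.

artifact_signed, cache_hit, cache_stale, compile_a, compile_b, compile_c, format_ok, gen_docs, publish_ok, run_unit, src_changed, tag_release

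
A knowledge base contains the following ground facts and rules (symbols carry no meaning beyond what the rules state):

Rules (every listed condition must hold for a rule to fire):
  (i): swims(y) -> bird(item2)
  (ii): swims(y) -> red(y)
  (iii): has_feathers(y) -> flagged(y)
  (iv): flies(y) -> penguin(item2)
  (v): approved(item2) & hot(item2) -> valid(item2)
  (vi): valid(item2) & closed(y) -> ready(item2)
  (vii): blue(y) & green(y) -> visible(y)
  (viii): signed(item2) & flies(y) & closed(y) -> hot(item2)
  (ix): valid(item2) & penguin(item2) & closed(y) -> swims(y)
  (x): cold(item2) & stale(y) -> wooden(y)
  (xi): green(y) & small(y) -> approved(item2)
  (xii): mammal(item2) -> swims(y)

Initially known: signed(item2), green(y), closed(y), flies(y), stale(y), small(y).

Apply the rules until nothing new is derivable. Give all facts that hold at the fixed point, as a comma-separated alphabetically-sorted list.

approved(item2), bird(item2), closed(y), flies(y), green(y), hot(item2), penguin(item2), ready(item2), red(y), signed(item2), small(y), stale(y), swims(y), valid(item2)

Round 1 fires (iv), (viii), (xi), giving penguin(item2), hot(item2), approved(item2).
Round 2 fires (v), giving valid(item2).
Round 3 fires (vi), (ix), giving ready(item2), swims(y).
Round 4 fires (i), (ii), giving bird(item2), red(y).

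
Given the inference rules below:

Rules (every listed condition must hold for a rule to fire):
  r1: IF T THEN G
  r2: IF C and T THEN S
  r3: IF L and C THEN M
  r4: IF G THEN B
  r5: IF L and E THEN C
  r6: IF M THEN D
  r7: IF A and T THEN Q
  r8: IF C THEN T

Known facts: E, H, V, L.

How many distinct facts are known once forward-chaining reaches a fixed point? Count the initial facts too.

Round 1: r5 [IF L and E THEN C]. Adds C.
Round 2: r3 [IF L and C THEN M]; r8 [IF C THEN T]. Adds M, T.
Round 3: r1 [IF T THEN G]; r2 [IF C and T THEN S]; r6 [IF M THEN D]. Adds G, S, D.
Round 4: r4 [IF G THEN B]. Adds B.
Closure: {B, C, D, E, G, H, L, M, S, T, V} — 11 facts.

11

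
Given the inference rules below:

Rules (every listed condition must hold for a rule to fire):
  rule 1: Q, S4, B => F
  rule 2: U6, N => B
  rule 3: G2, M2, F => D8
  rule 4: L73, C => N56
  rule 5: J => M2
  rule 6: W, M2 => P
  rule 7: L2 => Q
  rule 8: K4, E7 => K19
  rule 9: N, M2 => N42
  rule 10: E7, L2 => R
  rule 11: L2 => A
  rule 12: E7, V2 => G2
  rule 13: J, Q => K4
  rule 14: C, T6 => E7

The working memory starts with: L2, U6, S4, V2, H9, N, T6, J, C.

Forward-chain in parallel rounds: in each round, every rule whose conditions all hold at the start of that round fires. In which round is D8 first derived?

Round 1: rule 2 [U6, N => B]; rule 5 [J => M2]; rule 7 [L2 => Q]; rule 11 [L2 => A]; rule 14 [C, T6 => E7]. Adds B, M2, Q, A, E7.
Round 2: rule 1 [Q, S4, B => F]; rule 9 [N, M2 => N42]; rule 10 [E7, L2 => R]; rule 12 [E7, V2 => G2]; rule 13 [J, Q => K4]. Adds F, N42, R, G2, K4.
Round 3: rule 3 [G2, M2, F => D8]; rule 8 [K4, E7 => K19]. Adds D8, K19.
D8 first appears in round 3.

3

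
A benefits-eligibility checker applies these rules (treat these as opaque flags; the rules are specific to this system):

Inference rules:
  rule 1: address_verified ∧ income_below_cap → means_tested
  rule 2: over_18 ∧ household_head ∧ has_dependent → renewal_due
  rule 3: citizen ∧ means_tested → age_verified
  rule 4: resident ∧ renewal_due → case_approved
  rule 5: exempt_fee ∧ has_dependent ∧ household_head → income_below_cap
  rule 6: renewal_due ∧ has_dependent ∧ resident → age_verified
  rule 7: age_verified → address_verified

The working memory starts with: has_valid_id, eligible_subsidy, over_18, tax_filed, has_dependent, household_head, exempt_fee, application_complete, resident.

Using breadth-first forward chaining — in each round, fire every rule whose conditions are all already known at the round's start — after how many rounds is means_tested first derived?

Round 1 — rule 2, rule 5, derive renewal_due, income_below_cap.
Round 2 — rule 4, rule 6, derive case_approved, age_verified.
Round 3 — rule 7, derive address_verified.
Round 4 — rule 1, derive means_tested.
means_tested first appears in round 4.

4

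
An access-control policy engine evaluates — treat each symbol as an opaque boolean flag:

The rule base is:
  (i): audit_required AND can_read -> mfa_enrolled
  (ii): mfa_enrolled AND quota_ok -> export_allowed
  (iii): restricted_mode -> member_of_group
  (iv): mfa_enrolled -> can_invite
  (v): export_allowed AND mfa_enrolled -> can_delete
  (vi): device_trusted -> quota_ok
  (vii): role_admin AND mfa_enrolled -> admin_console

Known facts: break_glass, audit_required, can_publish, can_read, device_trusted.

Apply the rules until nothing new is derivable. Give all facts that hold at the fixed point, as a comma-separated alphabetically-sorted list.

audit_required, break_glass, can_delete, can_invite, can_publish, can_read, device_trusted, export_allowed, mfa_enrolled, quota_ok

[1] (i) [audit_required AND can_read -> mfa_enrolled]; (vi) [device_trusted -> quota_ok]. ⇒ new: mfa_enrolled, quota_ok.
[2] (ii) [mfa_enrolled AND quota_ok -> export_allowed]; (iv) [mfa_enrolled -> can_invite]. ⇒ new: export_allowed, can_invite.
[3] (v) [export_allowed AND mfa_enrolled -> can_delete]. ⇒ new: can_delete.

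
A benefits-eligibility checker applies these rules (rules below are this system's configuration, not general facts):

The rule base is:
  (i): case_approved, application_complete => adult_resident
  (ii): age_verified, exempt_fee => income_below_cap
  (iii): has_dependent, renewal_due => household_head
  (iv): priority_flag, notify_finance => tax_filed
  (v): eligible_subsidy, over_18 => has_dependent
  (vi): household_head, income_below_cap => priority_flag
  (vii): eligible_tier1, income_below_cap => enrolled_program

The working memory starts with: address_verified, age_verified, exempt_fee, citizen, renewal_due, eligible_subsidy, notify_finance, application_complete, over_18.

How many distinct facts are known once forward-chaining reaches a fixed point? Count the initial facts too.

14

[1] (ii) [age_verified, exempt_fee => income_below_cap]; (v) [eligible_subsidy, over_18 => has_dependent]. ⇒ new: income_below_cap, has_dependent.
[2] (iii) [has_dependent, renewal_due => household_head]. ⇒ new: household_head.
[3] (vi) [household_head, income_below_cap => priority_flag]. ⇒ new: priority_flag.
[4] (iv) [priority_flag, notify_finance => tax_filed]. ⇒ new: tax_filed.
Closure: {address_verified, age_verified, application_complete, citizen, eligible_subsidy, exempt_fee, has_dependent, household_head, income_below_cap, notify_finance, over_18, priority_flag, renewal_due, tax_filed} — 14 facts.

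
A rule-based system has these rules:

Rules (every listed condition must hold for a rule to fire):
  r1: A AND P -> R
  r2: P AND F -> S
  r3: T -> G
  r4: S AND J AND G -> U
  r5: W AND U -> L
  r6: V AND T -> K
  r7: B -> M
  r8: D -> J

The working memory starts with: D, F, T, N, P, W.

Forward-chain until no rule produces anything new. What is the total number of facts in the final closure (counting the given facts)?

Round 1: r2 [P AND F -> S]; r3 [T -> G]; r8 [D -> J]. Adds S, G, J.
Round 2: r4 [S AND J AND G -> U]. Adds U.
Round 3: r5 [W AND U -> L]. Adds L.
Closure: {D, F, G, J, L, N, P, S, T, U, W} — 11 facts.

11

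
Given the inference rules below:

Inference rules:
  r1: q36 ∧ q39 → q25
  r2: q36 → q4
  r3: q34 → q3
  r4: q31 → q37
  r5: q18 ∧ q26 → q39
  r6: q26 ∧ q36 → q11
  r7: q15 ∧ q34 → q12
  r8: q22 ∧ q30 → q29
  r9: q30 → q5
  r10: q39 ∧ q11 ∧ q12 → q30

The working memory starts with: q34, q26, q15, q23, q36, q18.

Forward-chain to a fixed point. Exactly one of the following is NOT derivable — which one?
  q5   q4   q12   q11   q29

Round 1 fires r2, r3, r5, r6, r7, giving q4, q3, q39, q11, q12.
Round 2 fires r1, r10, giving q25, q30.
Round 3 fires r9, giving q5.
Derived: q11 (round 1), q12 (round 1), q5 (round 3), q4 (round 1). q29 never appears in any round.

q29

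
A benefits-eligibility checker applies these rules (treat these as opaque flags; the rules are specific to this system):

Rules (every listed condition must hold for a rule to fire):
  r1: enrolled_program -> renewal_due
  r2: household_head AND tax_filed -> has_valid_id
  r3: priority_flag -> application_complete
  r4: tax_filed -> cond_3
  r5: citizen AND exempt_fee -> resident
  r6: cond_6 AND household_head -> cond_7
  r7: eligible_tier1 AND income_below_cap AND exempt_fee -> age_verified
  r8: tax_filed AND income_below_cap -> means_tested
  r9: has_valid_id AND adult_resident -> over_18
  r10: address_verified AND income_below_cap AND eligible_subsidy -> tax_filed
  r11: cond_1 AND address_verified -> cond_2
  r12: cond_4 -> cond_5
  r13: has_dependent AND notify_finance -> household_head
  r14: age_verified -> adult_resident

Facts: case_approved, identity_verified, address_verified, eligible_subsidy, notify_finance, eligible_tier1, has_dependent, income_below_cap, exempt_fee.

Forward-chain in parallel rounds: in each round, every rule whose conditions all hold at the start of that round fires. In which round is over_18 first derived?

3

Round 1: r7 [eligible_tier1 AND income_below_cap AND exempt_fee -> age_verified]; r10 [address_verified AND income_below_cap AND eligible_subsidy -> tax_filed]; r13 [has_dependent AND notify_finance -> household_head]. New: age_verified, tax_filed, household_head.
Round 2: r2 [household_head AND tax_filed -> has_valid_id]; r4 [tax_filed -> cond_3]; r8 [tax_filed AND income_below_cap -> means_tested]; r14 [age_verified -> adult_resident]. New: has_valid_id, cond_3, means_tested, adult_resident.
Round 3: r9 [has_valid_id AND adult_resident -> over_18]. New: over_18.
over_18 first appears in round 3.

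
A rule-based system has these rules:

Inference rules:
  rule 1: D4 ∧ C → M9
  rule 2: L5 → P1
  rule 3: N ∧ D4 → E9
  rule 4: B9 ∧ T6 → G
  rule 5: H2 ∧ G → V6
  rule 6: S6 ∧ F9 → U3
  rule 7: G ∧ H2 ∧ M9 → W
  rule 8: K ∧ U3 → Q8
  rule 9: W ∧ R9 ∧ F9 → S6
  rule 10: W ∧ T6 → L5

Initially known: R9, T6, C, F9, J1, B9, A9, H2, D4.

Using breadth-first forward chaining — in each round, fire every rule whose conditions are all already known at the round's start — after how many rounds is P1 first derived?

Round 1 — rule 1, rule 4, derive M9, G.
Round 2 — rule 5, rule 7, derive V6, W.
Round 3 — rule 9, rule 10, derive S6, L5.
Round 4 — rule 2, rule 6, derive P1, U3.
P1 first appears in round 4.

4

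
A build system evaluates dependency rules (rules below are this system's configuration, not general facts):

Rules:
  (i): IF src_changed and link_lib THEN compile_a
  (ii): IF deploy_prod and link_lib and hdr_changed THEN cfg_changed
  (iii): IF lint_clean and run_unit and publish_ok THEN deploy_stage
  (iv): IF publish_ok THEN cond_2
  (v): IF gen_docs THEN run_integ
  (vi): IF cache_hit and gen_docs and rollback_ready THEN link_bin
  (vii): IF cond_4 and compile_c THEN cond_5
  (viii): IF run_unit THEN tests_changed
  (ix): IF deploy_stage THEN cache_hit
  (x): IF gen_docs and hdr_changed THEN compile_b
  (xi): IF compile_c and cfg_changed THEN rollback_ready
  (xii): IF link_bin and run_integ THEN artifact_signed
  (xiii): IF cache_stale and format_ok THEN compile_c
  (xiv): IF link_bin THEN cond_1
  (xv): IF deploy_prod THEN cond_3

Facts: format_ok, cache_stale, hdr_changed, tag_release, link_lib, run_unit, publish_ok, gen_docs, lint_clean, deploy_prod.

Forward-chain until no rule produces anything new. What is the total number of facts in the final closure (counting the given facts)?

Round 1: (ii) [IF deploy_prod and link_lib and hdr_changed THEN cfg_changed]; (iii) [IF lint_clean and run_unit and publish_ok THEN deploy_stage]; (iv) [IF publish_ok THEN cond_2]; (v) [IF gen_docs THEN run_integ]; (viii) [IF run_unit THEN tests_changed]; (x) [IF gen_docs and hdr_changed THEN compile_b]; (xiii) [IF cache_stale and format_ok THEN compile_c]; (xv) [IF deploy_prod THEN cond_3]. Adds cfg_changed, deploy_stage, cond_2, run_integ, tests_changed, compile_b, compile_c, cond_3.
Round 2: (ix) [IF deploy_stage THEN cache_hit]; (xi) [IF compile_c and cfg_changed THEN rollback_ready]. Adds cache_hit, rollback_ready.
Round 3: (vi) [IF cache_hit and gen_docs and rollback_ready THEN link_bin]. Adds link_bin.
Round 4: (xii) [IF link_bin and run_integ THEN artifact_signed]; (xiv) [IF link_bin THEN cond_1]. Adds artifact_signed, cond_1.
Closure: {artifact_signed, cache_hit, cache_stale, cfg_changed, compile_b, compile_c, cond_1, cond_2, cond_3, deploy_prod, deploy_stage, format_ok, gen_docs, hdr_changed, link_bin, link_lib, lint_clean, publish_ok, rollback_ready, run_integ, run_unit, tag_release, tests_changed} — 23 facts.

23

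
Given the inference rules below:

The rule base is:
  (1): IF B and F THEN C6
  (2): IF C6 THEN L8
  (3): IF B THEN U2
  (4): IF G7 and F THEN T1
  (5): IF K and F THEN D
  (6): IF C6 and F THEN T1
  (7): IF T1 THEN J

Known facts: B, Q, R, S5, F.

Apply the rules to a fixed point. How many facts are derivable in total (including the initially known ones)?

10

[1] (1) [IF B and F THEN C6]; (3) [IF B THEN U2]. ⇒ new: C6, U2.
[2] (2) [IF C6 THEN L8]; (6) [IF C6 and F THEN T1]. ⇒ new: L8, T1.
[3] (7) [IF T1 THEN J]. ⇒ new: J.
Closure: {B, C6, F, J, L8, Q, R, S5, T1, U2} — 10 facts.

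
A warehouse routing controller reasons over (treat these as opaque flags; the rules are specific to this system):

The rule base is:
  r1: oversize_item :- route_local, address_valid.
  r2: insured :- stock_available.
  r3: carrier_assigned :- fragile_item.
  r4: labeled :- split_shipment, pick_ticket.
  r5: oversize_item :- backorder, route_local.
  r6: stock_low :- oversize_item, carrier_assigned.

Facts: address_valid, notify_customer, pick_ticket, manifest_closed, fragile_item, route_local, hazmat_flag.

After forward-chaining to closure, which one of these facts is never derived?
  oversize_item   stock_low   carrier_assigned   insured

Round 1: r1 [oversize_item :- route_local, address_valid.]; r3 [carrier_assigned :- fragile_item.]. Adds oversize_item, carrier_assigned.
Round 2: r6 [stock_low :- oversize_item, carrier_assigned.]. Adds stock_low.
Derived: carrier_assigned (round 1), oversize_item (round 1), stock_low (round 2). insured never appears in any round.

insured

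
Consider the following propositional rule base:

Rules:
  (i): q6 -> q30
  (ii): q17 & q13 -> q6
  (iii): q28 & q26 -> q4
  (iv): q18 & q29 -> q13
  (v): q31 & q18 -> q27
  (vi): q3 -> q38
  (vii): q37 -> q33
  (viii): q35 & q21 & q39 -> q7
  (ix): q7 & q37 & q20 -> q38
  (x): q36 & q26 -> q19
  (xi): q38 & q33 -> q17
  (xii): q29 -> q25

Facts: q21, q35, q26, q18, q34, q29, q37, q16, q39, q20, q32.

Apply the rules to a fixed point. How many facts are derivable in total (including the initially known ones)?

Round 1: (iv) [q18 & q29 -> q13]; (vii) [q37 -> q33]; (viii) [q35 & q21 & q39 -> q7]; (xii) [q29 -> q25]. New: q13, q33, q7, q25.
Round 2: (ix) [q7 & q37 & q20 -> q38]. New: q38.
Round 3: (xi) [q38 & q33 -> q17]. New: q17.
Round 4: (ii) [q17 & q13 -> q6]. New: q6.
Round 5: (i) [q6 -> q30]. New: q30.
Closure: {q13, q16, q17, q18, q20, q21, q25, q26, q29, q30, q32, q33, q34, q35, q37, q38, q39, q6, q7} — 19 facts.

19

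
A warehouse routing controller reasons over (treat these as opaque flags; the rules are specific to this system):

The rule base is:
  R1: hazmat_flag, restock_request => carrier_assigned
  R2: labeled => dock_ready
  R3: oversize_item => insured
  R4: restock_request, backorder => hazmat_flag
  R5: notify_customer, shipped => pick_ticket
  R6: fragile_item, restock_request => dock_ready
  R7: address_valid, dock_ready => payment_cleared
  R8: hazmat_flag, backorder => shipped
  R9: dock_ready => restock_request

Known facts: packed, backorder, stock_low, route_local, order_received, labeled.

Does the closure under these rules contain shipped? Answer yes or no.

Round 1 — R2, derive dock_ready.
Round 2 — R9, derive restock_request.
Round 3 — R4, derive hazmat_flag.
Round 4 — R1, R8, derive carrier_assigned, shipped.
shipped appears in round 4, so it is derivable.

yes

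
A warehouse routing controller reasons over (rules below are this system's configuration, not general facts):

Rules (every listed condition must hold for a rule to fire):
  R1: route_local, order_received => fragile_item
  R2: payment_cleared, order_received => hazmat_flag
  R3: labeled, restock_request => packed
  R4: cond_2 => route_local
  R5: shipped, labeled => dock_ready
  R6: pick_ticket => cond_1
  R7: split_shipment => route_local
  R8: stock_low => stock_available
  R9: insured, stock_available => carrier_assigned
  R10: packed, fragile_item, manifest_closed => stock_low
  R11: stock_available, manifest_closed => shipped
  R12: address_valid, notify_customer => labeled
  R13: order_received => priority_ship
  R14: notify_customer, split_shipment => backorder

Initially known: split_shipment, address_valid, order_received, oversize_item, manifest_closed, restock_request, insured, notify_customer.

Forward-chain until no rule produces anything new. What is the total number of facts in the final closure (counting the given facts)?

[1] R7 [split_shipment => route_local]; R12 [address_valid, notify_customer => labeled]; R13 [order_received => priority_ship]; R14 [notify_customer, split_shipment => backorder]. ⇒ new: route_local, labeled, priority_ship, backorder.
[2] R1 [route_local, order_received => fragile_item]; R3 [labeled, restock_request => packed]. ⇒ new: fragile_item, packed.
[3] R10 [packed, fragile_item, manifest_closed => stock_low]. ⇒ new: stock_low.
[4] R8 [stock_low => stock_available]. ⇒ new: stock_available.
[5] R9 [insured, stock_available => carrier_assigned]; R11 [stock_available, manifest_closed => shipped]. ⇒ new: carrier_assigned, shipped.
[6] R5 [shipped, labeled => dock_ready]. ⇒ new: dock_ready.
Closure: {address_valid, backorder, carrier_assigned, dock_ready, fragile_item, insured, labeled, manifest_closed, notify_customer, order_received, oversize_item, packed, priority_ship, restock_request, route_local, shipped, split_shipment, stock_available, stock_low} — 19 facts.

19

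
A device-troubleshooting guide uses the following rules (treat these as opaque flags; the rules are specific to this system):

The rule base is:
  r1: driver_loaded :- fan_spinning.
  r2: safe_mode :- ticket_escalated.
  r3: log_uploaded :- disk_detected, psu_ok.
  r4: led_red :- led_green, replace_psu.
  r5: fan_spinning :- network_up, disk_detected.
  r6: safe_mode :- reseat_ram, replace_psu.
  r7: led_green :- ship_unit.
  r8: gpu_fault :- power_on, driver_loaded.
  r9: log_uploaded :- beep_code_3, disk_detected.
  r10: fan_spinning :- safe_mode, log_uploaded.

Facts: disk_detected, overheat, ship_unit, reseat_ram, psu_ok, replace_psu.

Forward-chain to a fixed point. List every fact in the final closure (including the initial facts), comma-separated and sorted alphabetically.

Round 1: r3 [log_uploaded :- disk_detected, psu_ok.]; r6 [safe_mode :- reseat_ram, replace_psu.]; r7 [led_green :- ship_unit.]. New: log_uploaded, safe_mode, led_green.
Round 2: r4 [led_red :- led_green, replace_psu.]; r10 [fan_spinning :- safe_mode, log_uploaded.]. New: led_red, fan_spinning.
Round 3: r1 [driver_loaded :- fan_spinning.]. New: driver_loaded.

disk_detected, driver_loaded, fan_spinning, led_green, led_red, log_uploaded, overheat, psu_ok, replace_psu, reseat_ram, safe_mode, ship_unit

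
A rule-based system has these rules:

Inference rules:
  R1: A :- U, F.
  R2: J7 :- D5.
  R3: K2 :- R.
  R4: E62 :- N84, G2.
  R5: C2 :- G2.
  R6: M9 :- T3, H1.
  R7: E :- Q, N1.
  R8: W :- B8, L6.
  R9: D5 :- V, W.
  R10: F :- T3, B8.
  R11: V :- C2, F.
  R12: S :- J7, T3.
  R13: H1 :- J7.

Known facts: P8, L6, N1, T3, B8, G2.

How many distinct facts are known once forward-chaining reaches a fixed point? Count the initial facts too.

[1] R5 [C2 :- G2.]; R8 [W :- B8, L6.]; R10 [F :- T3, B8.]. ⇒ new: C2, W, F.
[2] R11 [V :- C2, F.]. ⇒ new: V.
[3] R9 [D5 :- V, W.]. ⇒ new: D5.
[4] R2 [J7 :- D5.]. ⇒ new: J7.
[5] R12 [S :- J7, T3.]; R13 [H1 :- J7.]. ⇒ new: S, H1.
[6] R6 [M9 :- T3, H1.]. ⇒ new: M9.
Closure: {B8, C2, D5, F, G2, H1, J7, L6, M9, N1, P8, S, T3, V, W} — 15 facts.

15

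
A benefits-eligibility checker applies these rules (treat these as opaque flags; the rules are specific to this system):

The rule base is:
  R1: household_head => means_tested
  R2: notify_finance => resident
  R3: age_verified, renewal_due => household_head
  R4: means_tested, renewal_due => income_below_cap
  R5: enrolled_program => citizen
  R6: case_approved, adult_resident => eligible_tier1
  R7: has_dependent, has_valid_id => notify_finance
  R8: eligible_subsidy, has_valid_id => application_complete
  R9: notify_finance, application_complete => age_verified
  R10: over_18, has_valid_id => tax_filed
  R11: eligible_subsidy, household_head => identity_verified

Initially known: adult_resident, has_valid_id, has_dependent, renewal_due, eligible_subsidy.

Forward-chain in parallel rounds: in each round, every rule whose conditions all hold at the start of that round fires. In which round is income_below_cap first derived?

[1] R7 [has_dependent, has_valid_id => notify_finance]; R8 [eligible_subsidy, has_valid_id => application_complete]. ⇒ new: notify_finance, application_complete.
[2] R2 [notify_finance => resident]; R9 [notify_finance, application_complete => age_verified]. ⇒ new: resident, age_verified.
[3] R3 [age_verified, renewal_due => household_head]. ⇒ new: household_head.
[4] R1 [household_head => means_tested]; R11 [eligible_subsidy, household_head => identity_verified]. ⇒ new: means_tested, identity_verified.
[5] R4 [means_tested, renewal_due => income_below_cap]. ⇒ new: income_below_cap.
income_below_cap first appears in round 5.

5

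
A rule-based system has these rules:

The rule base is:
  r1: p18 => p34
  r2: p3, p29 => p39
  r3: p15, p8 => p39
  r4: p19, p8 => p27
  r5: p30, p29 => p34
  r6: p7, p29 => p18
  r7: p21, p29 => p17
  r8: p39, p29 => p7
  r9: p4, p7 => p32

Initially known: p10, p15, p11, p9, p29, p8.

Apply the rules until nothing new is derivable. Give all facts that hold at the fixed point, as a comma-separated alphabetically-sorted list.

p10, p11, p15, p18, p29, p34, p39, p7, p8, p9

Round 1 fires r3, giving p39.
Round 2 fires r8, giving p7.
Round 3 fires r6, giving p18.
Round 4 fires r1, giving p34.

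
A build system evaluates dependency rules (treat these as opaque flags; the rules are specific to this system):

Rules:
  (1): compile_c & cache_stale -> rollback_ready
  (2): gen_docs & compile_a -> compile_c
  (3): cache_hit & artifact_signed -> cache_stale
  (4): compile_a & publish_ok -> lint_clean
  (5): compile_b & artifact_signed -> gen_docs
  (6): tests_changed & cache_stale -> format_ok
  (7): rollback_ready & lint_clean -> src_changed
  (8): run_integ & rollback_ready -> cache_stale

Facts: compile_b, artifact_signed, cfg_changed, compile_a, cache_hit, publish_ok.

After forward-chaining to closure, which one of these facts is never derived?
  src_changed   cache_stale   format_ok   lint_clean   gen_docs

format_ok

Round 1: (3) [cache_hit & artifact_signed -> cache_stale]; (4) [compile_a & publish_ok -> lint_clean]; (5) [compile_b & artifact_signed -> gen_docs]. New: cache_stale, lint_clean, gen_docs.
Round 2: (2) [gen_docs & compile_a -> compile_c]. New: compile_c.
Round 3: (1) [compile_c & cache_stale -> rollback_ready]. New: rollback_ready.
Round 4: (7) [rollback_ready & lint_clean -> src_changed]. New: src_changed.
Derived: src_changed (round 4), gen_docs (round 1), lint_clean (round 1), cache_stale (round 1). format_ok never appears in any round.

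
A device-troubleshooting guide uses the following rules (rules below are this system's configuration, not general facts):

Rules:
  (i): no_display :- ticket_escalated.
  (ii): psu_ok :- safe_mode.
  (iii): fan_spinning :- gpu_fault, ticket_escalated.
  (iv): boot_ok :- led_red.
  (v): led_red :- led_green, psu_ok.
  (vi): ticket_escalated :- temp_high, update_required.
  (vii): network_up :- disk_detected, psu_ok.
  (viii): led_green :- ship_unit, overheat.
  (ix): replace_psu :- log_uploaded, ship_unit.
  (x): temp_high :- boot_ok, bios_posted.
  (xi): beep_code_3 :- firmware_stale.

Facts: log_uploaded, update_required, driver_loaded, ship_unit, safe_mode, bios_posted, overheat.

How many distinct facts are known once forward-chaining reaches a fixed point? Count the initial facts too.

15

Round 1: (ii) [psu_ok :- safe_mode.]; (viii) [led_green :- ship_unit, overheat.]; (ix) [replace_psu :- log_uploaded, ship_unit.]. Adds psu_ok, led_green, replace_psu.
Round 2: (v) [led_red :- led_green, psu_ok.]. Adds led_red.
Round 3: (iv) [boot_ok :- led_red.]. Adds boot_ok.
Round 4: (x) [temp_high :- boot_ok, bios_posted.]. Adds temp_high.
Round 5: (vi) [ticket_escalated :- temp_high, update_required.]. Adds ticket_escalated.
Round 6: (i) [no_display :- ticket_escalated.]. Adds no_display.
Closure: {bios_posted, boot_ok, driver_loaded, led_green, led_red, log_uploaded, no_display, overheat, psu_ok, replace_psu, safe_mode, ship_unit, temp_high, ticket_escalated, update_required} — 15 facts.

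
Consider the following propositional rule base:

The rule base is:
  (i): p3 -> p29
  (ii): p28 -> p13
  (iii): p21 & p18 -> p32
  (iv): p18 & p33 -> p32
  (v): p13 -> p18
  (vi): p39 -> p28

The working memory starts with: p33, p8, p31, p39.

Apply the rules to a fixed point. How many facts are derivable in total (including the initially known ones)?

8

Round 1: (vi) [p39 -> p28]. New: p28.
Round 2: (ii) [p28 -> p13]. New: p13.
Round 3: (v) [p13 -> p18]. New: p18.
Round 4: (iv) [p18 & p33 -> p32]. New: p32.
Closure: {p13, p18, p28, p31, p32, p33, p39, p8} — 8 facts.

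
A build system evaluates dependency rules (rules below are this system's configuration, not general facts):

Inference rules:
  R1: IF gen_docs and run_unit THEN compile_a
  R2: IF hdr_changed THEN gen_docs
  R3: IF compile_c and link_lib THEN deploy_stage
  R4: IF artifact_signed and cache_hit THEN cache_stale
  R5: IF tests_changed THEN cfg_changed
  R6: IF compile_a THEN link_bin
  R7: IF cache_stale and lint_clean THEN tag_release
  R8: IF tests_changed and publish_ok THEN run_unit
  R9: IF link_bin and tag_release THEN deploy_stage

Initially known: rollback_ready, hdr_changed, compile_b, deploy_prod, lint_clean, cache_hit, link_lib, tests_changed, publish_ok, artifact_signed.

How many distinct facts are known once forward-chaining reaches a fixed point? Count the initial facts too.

18

Round 1 — R2, R4, R5, R8, derive gen_docs, cache_stale, cfg_changed, run_unit.
Round 2 — R1, R7, derive compile_a, tag_release.
Round 3 — R6, derive link_bin.
Round 4 — R9, derive deploy_stage.
Closure: {artifact_signed, cache_hit, cache_stale, cfg_changed, compile_a, compile_b, deploy_prod, deploy_stage, gen_docs, hdr_changed, link_bin, link_lib, lint_clean, publish_ok, rollback_ready, run_unit, tag_release, tests_changed} — 18 facts.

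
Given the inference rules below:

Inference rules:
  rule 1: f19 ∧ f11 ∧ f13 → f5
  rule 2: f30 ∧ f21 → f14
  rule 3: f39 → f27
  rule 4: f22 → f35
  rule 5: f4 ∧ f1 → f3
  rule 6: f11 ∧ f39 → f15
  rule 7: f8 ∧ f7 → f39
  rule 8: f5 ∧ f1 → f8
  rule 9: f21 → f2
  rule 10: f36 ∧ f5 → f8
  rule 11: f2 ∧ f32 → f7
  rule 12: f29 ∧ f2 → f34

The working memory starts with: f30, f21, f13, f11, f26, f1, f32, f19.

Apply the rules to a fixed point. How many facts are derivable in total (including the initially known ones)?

16

[1] rule 1 [f19 ∧ f11 ∧ f13 → f5]; rule 2 [f30 ∧ f21 → f14]; rule 9 [f21 → f2]. ⇒ new: f5, f14, f2.
[2] rule 8 [f5 ∧ f1 → f8]; rule 11 [f2 ∧ f32 → f7]. ⇒ new: f8, f7.
[3] rule 7 [f8 ∧ f7 → f39]. ⇒ new: f39.
[4] rule 3 [f39 → f27]; rule 6 [f11 ∧ f39 → f15]. ⇒ new: f27, f15.
Closure: {f1, f11, f13, f14, f15, f19, f2, f21, f26, f27, f30, f32, f39, f5, f7, f8} — 16 facts.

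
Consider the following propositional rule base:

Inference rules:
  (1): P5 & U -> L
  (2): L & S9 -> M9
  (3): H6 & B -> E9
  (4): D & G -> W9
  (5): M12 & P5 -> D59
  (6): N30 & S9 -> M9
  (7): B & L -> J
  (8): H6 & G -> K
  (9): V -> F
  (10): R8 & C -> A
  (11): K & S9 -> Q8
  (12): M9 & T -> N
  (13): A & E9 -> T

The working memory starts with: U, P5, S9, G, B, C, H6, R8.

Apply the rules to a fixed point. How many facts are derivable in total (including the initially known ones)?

17

Round 1: (1) [P5 & U -> L]; (3) [H6 & B -> E9]; (8) [H6 & G -> K]; (10) [R8 & C -> A]. Adds L, E9, K, A.
Round 2: (2) [L & S9 -> M9]; (7) [B & L -> J]; (11) [K & S9 -> Q8]; (13) [A & E9 -> T]. Adds M9, J, Q8, T.
Round 3: (12) [M9 & T -> N]. Adds N.
Closure: {A, B, C, E9, G, H6, J, K, L, M9, N, P5, Q8, R8, S9, T, U} — 17 facts.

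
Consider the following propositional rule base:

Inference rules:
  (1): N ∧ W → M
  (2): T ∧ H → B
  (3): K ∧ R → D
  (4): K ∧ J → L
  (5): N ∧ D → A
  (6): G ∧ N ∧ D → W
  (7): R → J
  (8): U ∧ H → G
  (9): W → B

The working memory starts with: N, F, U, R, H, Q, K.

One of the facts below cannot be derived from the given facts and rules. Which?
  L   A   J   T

Round 1 — (3), (7), (8), derive D, J, G.
Round 2 — (4), (5), (6), derive L, A, W.
Round 3 — (1), (9), derive M, B.
Derived: L (round 2), J (round 1), A (round 2). T never appears in any round.

T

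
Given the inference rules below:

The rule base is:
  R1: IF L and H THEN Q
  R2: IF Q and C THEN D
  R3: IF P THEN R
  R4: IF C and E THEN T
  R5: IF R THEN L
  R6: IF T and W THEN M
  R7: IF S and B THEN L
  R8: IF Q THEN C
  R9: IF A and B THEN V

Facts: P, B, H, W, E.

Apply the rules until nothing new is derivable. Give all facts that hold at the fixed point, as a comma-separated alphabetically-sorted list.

Round 1 — R3, derive R.
Round 2 — R5, derive L.
Round 3 — R1, derive Q.
Round 4 — R8, derive C.
Round 5 — R2, R4, derive D, T.
Round 6 — R6, derive M.

B, C, D, E, H, L, M, P, Q, R, T, W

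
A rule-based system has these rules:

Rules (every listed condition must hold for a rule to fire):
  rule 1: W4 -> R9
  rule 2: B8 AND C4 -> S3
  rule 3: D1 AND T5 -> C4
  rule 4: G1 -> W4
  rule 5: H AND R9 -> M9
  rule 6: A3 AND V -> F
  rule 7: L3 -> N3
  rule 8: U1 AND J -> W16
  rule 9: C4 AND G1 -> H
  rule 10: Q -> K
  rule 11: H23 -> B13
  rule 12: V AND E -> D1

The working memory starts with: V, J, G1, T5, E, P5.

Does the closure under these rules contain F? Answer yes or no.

no

Round 1 fires rule 4, rule 12, giving W4, D1.
Round 2 fires rule 1, rule 3, giving R9, C4.
Round 3 fires rule 9, giving H.
Round 4 fires rule 5, giving M9.
Fixed point reached. F is concluded only by rule 6; rule 6 needs A3 (never derived).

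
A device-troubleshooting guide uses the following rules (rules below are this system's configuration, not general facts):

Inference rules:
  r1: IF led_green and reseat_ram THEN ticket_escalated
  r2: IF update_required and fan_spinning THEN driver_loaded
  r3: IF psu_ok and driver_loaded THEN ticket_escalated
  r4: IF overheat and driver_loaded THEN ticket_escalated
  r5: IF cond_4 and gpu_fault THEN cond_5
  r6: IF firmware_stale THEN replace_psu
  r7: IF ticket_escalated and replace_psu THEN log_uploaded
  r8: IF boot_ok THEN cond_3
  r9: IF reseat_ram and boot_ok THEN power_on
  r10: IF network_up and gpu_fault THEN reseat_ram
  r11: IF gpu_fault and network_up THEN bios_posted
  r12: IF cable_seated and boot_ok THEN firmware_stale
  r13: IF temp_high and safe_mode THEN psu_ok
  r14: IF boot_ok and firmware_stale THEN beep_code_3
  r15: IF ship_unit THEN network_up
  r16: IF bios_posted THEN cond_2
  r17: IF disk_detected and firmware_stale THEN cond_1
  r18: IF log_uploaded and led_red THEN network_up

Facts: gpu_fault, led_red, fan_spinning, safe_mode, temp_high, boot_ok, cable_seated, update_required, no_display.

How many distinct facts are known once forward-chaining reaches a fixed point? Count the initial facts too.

22

Round 1: r2 [IF update_required and fan_spinning THEN driver_loaded]; r8 [IF boot_ok THEN cond_3]; r12 [IF cable_seated and boot_ok THEN firmware_stale]; r13 [IF temp_high and safe_mode THEN psu_ok]. Adds driver_loaded, cond_3, firmware_stale, psu_ok.
Round 2: r3 [IF psu_ok and driver_loaded THEN ticket_escalated]; r6 [IF firmware_stale THEN replace_psu]; r14 [IF boot_ok and firmware_stale THEN beep_code_3]. Adds ticket_escalated, replace_psu, beep_code_3.
Round 3: r7 [IF ticket_escalated and replace_psu THEN log_uploaded]. Adds log_uploaded.
Round 4: r18 [IF log_uploaded and led_red THEN network_up]. Adds network_up.
Round 5: r10 [IF network_up and gpu_fault THEN reseat_ram]; r11 [IF gpu_fault and network_up THEN bios_posted]. Adds reseat_ram, bios_posted.
Round 6: r9 [IF reseat_ram and boot_ok THEN power_on]; r16 [IF bios_posted THEN cond_2]. Adds power_on, cond_2.
Closure: {beep_code_3, bios_posted, boot_ok, cable_seated, cond_2, cond_3, driver_loaded, fan_spinning, firmware_stale, gpu_fault, led_red, log_uploaded, network_up, no_display, power_on, psu_ok, replace_psu, reseat_ram, safe_mode, temp_high, ticket_escalated, update_required} — 22 facts.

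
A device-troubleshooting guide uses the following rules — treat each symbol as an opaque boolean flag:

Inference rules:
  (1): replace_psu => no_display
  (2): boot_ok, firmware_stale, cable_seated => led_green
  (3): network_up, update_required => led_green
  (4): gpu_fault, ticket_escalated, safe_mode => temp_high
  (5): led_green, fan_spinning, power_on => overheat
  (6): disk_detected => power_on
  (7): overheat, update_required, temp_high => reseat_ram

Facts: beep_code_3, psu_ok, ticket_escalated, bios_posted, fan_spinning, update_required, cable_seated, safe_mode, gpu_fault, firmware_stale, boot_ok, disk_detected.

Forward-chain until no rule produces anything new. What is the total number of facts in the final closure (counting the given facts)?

Round 1 fires (2), (4), (6), giving led_green, temp_high, power_on.
Round 2 fires (5), giving overheat.
Round 3 fires (7), giving reseat_ram.
Closure: {beep_code_3, bios_posted, boot_ok, cable_seated, disk_detected, fan_spinning, firmware_stale, gpu_fault, led_green, overheat, power_on, psu_ok, reseat_ram, safe_mode, temp_high, ticket_escalated, update_required} — 17 facts.

17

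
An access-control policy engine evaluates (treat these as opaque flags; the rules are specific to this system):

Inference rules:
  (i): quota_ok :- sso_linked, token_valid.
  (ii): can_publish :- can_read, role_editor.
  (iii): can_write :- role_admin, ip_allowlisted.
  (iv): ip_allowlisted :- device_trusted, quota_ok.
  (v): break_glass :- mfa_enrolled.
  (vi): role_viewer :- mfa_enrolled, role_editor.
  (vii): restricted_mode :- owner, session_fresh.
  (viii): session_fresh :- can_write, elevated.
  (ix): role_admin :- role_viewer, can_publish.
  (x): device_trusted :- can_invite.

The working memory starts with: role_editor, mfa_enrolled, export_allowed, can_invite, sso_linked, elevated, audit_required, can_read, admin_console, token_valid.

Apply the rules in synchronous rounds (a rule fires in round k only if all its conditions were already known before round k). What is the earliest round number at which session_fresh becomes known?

4

Round 1: (i) [quota_ok :- sso_linked, token_valid.]; (ii) [can_publish :- can_read, role_editor.]; (v) [break_glass :- mfa_enrolled.]; (vi) [role_viewer :- mfa_enrolled, role_editor.]; (x) [device_trusted :- can_invite.]. New: quota_ok, can_publish, break_glass, role_viewer, device_trusted.
Round 2: (iv) [ip_allowlisted :- device_trusted, quota_ok.]; (ix) [role_admin :- role_viewer, can_publish.]. New: ip_allowlisted, role_admin.
Round 3: (iii) [can_write :- role_admin, ip_allowlisted.]. New: can_write.
Round 4: (viii) [session_fresh :- can_write, elevated.]. New: session_fresh.
session_fresh first appears in round 4.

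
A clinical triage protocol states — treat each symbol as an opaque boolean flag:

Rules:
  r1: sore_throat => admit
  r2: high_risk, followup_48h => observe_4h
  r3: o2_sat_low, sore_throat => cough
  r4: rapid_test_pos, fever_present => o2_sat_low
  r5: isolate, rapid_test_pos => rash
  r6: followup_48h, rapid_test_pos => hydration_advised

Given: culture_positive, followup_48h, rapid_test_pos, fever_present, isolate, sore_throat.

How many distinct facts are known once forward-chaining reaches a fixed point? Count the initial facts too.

[1] r1 [sore_throat => admit]; r4 [rapid_test_pos, fever_present => o2_sat_low]; r5 [isolate, rapid_test_pos => rash]; r6 [followup_48h, rapid_test_pos => hydration_advised]. ⇒ new: admit, o2_sat_low, rash, hydration_advised.
[2] r3 [o2_sat_low, sore_throat => cough]. ⇒ new: cough.
Closure: {admit, cough, culture_positive, fever_present, followup_48h, hydration_advised, isolate, o2_sat_low, rapid_test_pos, rash, sore_throat} — 11 facts.

11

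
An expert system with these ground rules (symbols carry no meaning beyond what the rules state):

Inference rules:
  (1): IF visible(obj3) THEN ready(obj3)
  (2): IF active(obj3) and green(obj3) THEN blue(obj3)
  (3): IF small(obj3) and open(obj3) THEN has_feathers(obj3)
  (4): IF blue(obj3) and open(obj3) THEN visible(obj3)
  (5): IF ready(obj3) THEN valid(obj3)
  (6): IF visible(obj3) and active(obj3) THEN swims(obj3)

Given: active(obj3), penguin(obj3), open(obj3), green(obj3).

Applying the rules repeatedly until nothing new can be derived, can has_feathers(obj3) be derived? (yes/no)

no

Round 1: (2) [IF active(obj3) and green(obj3) THEN blue(obj3)]. New: blue(obj3).
Round 2: (4) [IF blue(obj3) and open(obj3) THEN visible(obj3)]. New: visible(obj3).
Round 3: (1) [IF visible(obj3) THEN ready(obj3)]; (6) [IF visible(obj3) and active(obj3) THEN swims(obj3)]. New: ready(obj3), swims(obj3).
Round 4: (5) [IF ready(obj3) THEN valid(obj3)]. New: valid(obj3).
Fixed point reached. has_feathers(obj3) is concluded only by (3); (3) needs small(obj3) (never derived).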